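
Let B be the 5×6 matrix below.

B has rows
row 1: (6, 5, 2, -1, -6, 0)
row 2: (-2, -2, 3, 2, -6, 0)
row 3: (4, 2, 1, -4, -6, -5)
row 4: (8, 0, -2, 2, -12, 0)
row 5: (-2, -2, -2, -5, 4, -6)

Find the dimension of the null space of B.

2

Row reduce to echelon form.
R2 ← R2 + (1/3)·R1: [0, -1/3, 11/3, 5/3, -8, 0]
R3 ← R3 − (2/3)·R1: [0, -4/3, -1/3, -10/3, -2, -5]
R4 ← R4 − (4/3)·R1: [0, -20/3, -14/3, 10/3, -4, 0]
R5 ← R5 + (1/3)·R1: [0, -1/3, -4/3, -16/3, 2, -6]
R3 ← R3 − (4)·R2: [0, 0, -15, -10, 30, -5]
R4 ← R4 − (20)·R2: [0, 0, -78, -30, 156, 0]
R5 ← R5 − R2: [0, 0, -5, -7, 10, -6]
R4 ← R4 − (26/5)·R3: [0, 0, 0, 22, 0, 26]
R5 ← R5 − (1/3)·R3: [0, 0, 0, -11/3, 0, -13/3]
R5 ← R5 + (1/6)·R4: [0, 0, 0, 0, 0, 0]
4 nonzero rows, so rank(B) = 4.
B has 6 columns; by rank–nullity, nullity = 6 − 4 = 2.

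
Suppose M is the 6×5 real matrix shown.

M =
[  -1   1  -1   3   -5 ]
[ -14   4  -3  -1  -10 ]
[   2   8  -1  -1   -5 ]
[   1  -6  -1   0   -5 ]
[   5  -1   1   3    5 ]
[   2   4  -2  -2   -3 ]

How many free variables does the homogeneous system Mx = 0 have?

Row reduce to echelon form.
R2 ← R2 − (14)·R1: [0, -10, 11, -43, 60]
R3 ← R3 + (2)·R1: [0, 10, -3, 5, -15]
R4 ← R4 + R1: [0, -5, -2, 3, -10]
R5 ← R5 + (5)·R1: [0, 4, -4, 18, -20]
R6 ← R6 + (2)·R1: [0, 6, -4, 4, -13]
R3 ← R3 + R2: [0, 0, 8, -38, 45]
R4 ← R4 − (1/2)·R2: [0, 0, -15/2, 49/2, -40]
R5 ← R5 + (2/5)·R2: [0, 0, 2/5, 4/5, 4]
R6 ← R6 + (3/5)·R2: [0, 0, 13/5, -109/5, 23]
R4 ← R4 + (15/16)·R3: [0, 0, 0, -89/8, 35/16]
R5 ← R5 − (1/20)·R3: [0, 0, 0, 27/10, 7/4]
R6 ← R6 − (13/40)·R3: [0, 0, 0, -189/20, 67/8]
R5 ← R5 + (108/445)·R4: [0, 0, 0, 0, 203/89]
R6 ← R6 − (378/445)·R4: [0, 0, 0, 0, 580/89]
R6 ← R6 − (20/7)·R5: [0, 0, 0, 0, 0]
5 nonzero rows, so rank(M) = 5.
M has 5 columns; by rank–nullity, nullity = 5 − 5 = 0.

0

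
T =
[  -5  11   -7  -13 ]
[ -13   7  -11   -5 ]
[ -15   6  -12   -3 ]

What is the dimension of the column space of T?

Row reduce to echelon form.
R2 ← R2 − (13/5)·R1: [0, -108/5, 36/5, 144/5]
R3 ← R3 − (3)·R1: [0, -27, 9, 36]
R3 ← R3 − (5/4)·R2: [0, 0, 0, 0]
Echelon form has 2 nonzero rows, so rank(T) = 2.
The column space has dimension equal to the rank: 2.

2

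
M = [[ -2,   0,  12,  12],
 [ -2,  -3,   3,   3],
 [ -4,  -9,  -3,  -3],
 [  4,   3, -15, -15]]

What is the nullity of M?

Row reduce to echelon form.
R2 ← R2 − R1: [0, -3, -9, -9]
R3 ← R3 − (2)·R1: [0, -9, -27, -27]
R4 ← R4 + (2)·R1: [0, 3, 9, 9]
R3 ← R3 − (3)·R2: [0, 0, 0, 0]
R4 ← R4 + R2: [0, 0, 0, 0]
2 nonzero rows, so rank(M) = 2.
M has 4 columns; by rank–nullity, nullity = 4 − 2 = 2.

2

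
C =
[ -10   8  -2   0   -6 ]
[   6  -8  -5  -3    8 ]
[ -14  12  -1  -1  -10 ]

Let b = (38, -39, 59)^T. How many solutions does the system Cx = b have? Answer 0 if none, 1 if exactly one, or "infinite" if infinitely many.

Row reduce the augmented matrix [C | b].
R2 ← R2 + (3/5)·R1: [0, -16/5, -31/5, -3, 22/5, -81/5]
R3 ← R3 − (7/5)·R1: [0, 4/5, 9/5, -1, -8/5, 29/5]
R3 ← R3 + (1/4)·R2: [0, 0, 1/4, -7/4, -1/2, 7/4]
The echelon form has 3 nonzero rows, and every pivot lies in the first 5 columns, so rank(C) = rank([C|b]) = 3.
The system is consistent.
rank = 3 < 5 unknowns, so there are infinitely many solutions.

infinite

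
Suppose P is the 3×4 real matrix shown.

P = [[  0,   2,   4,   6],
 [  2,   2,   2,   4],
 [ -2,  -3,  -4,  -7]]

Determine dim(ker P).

Row reduce to echelon form.
Swap R1 ↔ R2
R3 ← R3 + R1: [0, -1, -2, -3]
R3 ← R3 + (1/2)·R2: [0, 0, 0, 0]
2 nonzero rows, so rank(P) = 2.
P has 4 columns; by rank–nullity, nullity = 4 − 2 = 2.

2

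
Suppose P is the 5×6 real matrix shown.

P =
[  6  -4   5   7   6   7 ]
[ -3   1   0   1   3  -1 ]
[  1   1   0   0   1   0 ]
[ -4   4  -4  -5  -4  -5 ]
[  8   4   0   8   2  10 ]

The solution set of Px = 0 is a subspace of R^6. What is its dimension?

Row reduce to echelon form.
R2 ← R2 + (1/2)·R1: [0, -1, 5/2, 9/2, 6, 5/2]
R3 ← R3 − (1/6)·R1: [0, 5/3, -5/6, -7/6, 0, -7/6]
R4 ← R4 + (2/3)·R1: [0, 4/3, -2/3, -1/3, 0, -1/3]
R5 ← R5 − (4/3)·R1: [0, 28/3, -20/3, -4/3, -6, 2/3]
R3 ← R3 + (5/3)·R2: [0, 0, 10/3, 19/3, 10, 3]
R4 ← R4 + (4/3)·R2: [0, 0, 8/3, 17/3, 8, 3]
R5 ← R5 + (28/3)·R2: [0, 0, 50/3, 122/3, 50, 24]
R4 ← R4 − (4/5)·R3: [0, 0, 0, 3/5, 0, 3/5]
R5 ← R5 − (5)·R3: [0, 0, 0, 9, 0, 9]
R5 ← R5 − (15)·R4: [0, 0, 0, 0, 0, 0]
4 nonzero rows, so rank(P) = 4.
P has 6 columns; by rank–nullity, nullity = 6 − 4 = 2.

2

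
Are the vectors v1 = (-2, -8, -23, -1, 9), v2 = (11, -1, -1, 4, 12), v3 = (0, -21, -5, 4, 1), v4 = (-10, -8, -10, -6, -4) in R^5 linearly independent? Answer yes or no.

yes

Form the matrix with these vectors as rows and row reduce.
R2 ← R2 + (11/2)·R1: [0, -45, -255/2, -3/2, 123/2]
R4 ← R4 − (5)·R1: [0, 32, 105, -1, -49]
R3 ← R3 − (7/15)·R2: [0, 0, 109/2, 47/10, -277/10]
R4 ← R4 + (32/45)·R2: [0, 0, 43/3, -31/15, -79/15]
R4 ← R4 − (86/327)·R3: [0, 0, 0, -360/109, 220/109]
4 nonzero rows, so the 4 vectors span a space of dimension 4.
Since 4 = 4, the vectors are linearly independent.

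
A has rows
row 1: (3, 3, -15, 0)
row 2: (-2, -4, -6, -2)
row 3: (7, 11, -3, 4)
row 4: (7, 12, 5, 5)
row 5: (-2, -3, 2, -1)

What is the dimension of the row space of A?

Row reduce to echelon form.
R2 ← R2 + (2/3)·R1: [0, -2, -16, -2]
R3 ← R3 − (7/3)·R1: [0, 4, 32, 4]
R4 ← R4 − (7/3)·R1: [0, 5, 40, 5]
R5 ← R5 + (2/3)·R1: [0, -1, -8, -1]
R3 ← R3 + (2)·R2: [0, 0, 0, 0]
R4 ← R4 + (5/2)·R2: [0, 0, 0, 0]
R5 ← R5 − (1/2)·R2: [0, 0, 0, 0]
Echelon form has 2 nonzero rows, so rank(A) = 2.
The row space has dimension equal to the rank: 2.

2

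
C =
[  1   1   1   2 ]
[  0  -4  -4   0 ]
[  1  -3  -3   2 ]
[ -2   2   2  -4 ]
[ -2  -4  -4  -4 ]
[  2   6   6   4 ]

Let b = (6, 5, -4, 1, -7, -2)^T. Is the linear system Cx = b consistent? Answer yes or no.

no

Row reduce the augmented matrix [C | b].
R3 ← R3 − R1: [0, -4, -4, 0, -10]
R4 ← R4 + (2)·R1: [0, 4, 4, 0, 13]
R5 ← R5 + (2)·R1: [0, -2, -2, 0, 5]
R6 ← R6 − (2)·R1: [0, 4, 4, 0, -14]
R3 ← R3 − R2: [0, 0, 0, 0, -15]
R4 ← R4 + R2: [0, 0, 0, 0, 18]
R5 ← R5 − (1/2)·R2: [0, 0, 0, 0, 5/2]
R6 ← R6 + R2: [0, 0, 0, 0, -9]
R4 ← R4 + (6/5)·R3: [0, 0, 0, 0, 0]
R5 ← R5 + (1/6)·R3: [0, 0, 0, 0, 0]
R6 ← R6 − (3/5)·R3: [0, 0, 0, 0, 0]
The echelon form has 3 nonzero rows; the last pivot sits in the augmented column, so rank(C) = 2 but rank([C|b]) = 3.
Since the ranks differ, the system is inconsistent.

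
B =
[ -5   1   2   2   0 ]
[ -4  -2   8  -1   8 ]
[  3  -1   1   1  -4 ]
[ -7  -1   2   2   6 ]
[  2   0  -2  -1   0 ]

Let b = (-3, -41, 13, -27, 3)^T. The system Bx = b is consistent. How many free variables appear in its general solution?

Row reduce the augmented matrix [B | b].
R2 ← R2 − (4/5)·R1: [0, -14/5, 32/5, -13/5, 8, -193/5]
R3 ← R3 + (3/5)·R1: [0, -2/5, 11/5, 11/5, -4, 56/5]
R4 ← R4 − (7/5)·R1: [0, -12/5, -4/5, -4/5, 6, -114/5]
R5 ← R5 + (2/5)·R1: [0, 2/5, -6/5, -1/5, 0, 9/5]
R3 ← R3 − (1/7)·R2: [0, 0, 9/7, 18/7, -36/7, 117/7]
R4 ← R4 − (6/7)·R2: [0, 0, -44/7, 10/7, -6/7, 72/7]
R5 ← R5 + (1/7)·R2: [0, 0, -2/7, -4/7, 8/7, -26/7]
R4 ← R4 + (44/9)·R3: [0, 0, 0, 14, -26, 92]
R5 ← R5 + (2/9)·R3: [0, 0, 0, 0, 0, 0]
The echelon form has 4 nonzero rows, and every pivot lies in the first 5 columns, so rank(B) = rank([B|b]) = 4.
The system is consistent.
Free variables = (unknowns) − (rank) = 5 − 4 = 1.

1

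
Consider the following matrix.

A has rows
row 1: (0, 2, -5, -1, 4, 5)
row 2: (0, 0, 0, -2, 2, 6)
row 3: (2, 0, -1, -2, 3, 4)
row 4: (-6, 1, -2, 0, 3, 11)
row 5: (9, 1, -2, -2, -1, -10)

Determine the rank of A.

Row reduce to echelon form.
Swap R1 ↔ R3
R4 ← R4 + (3)·R1: [0, 1, -5, -6, 12, 23]
R5 ← R5 − (9/2)·R1: [0, 1, 5/2, 7, -29/2, -28]
Swap R2 ↔ R3
R4 ← R4 − (1/2)·R2: [0, 0, -5/2, -11/2, 10, 41/2]
R5 ← R5 − (1/2)·R2: [0, 0, 5, 15/2, -33/2, -61/2]
Swap R3 ↔ R4
R5 ← R5 + (2)·R3: [0, 0, 0, -7/2, 7/2, 21/2]
R5 ← R5 − (7/4)·R4: [0, 0, 0, 0, 0, 0]
Echelon form has 4 nonzero rows, so rank(A) = 4.

4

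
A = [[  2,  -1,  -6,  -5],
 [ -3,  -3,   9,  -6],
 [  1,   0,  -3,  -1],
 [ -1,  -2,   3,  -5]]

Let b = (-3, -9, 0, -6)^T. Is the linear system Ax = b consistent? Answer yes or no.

Row reduce the augmented matrix [A | b].
R2 ← R2 + (3/2)·R1: [0, -9/2, 0, -27/2, -27/2]
R3 ← R3 − (1/2)·R1: [0, 1/2, 0, 3/2, 3/2]
R4 ← R4 + (1/2)·R1: [0, -5/2, 0, -15/2, -15/2]
R3 ← R3 + (1/9)·R2: [0, 0, 0, 0, 0]
R4 ← R4 − (5/9)·R2: [0, 0, 0, 0, 0]
The echelon form has 2 nonzero rows, and every pivot lies in the first 4 columns, so rank(A) = rank([A|b]) = 2.
The system is consistent.

yes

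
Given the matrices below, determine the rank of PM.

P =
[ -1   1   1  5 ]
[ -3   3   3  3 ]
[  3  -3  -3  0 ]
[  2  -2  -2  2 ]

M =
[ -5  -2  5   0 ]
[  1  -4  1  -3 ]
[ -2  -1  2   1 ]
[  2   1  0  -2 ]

First compute PM:
[[ 14,   2,  -2, -12],
 [ 18,  -6,  -6, -12],
 [-12,   9,   6,   6],
 [ -4,   8,   4,   0]]
Now row reduce the product.
R2 ← R2 − (9/7)·R1: [0, -60/7, -24/7, 24/7]
R3 ← R3 + (6/7)·R1: [0, 75/7, 30/7, -30/7]
R4 ← R4 + (2/7)·R1: [0, 60/7, 24/7, -24/7]
R3 ← R3 + (5/4)·R2: [0, 0, 0, 0]
R4 ← R4 + R2: [0, 0, 0, 0]
2 nonzero rows, so rank(PM) = 2.

2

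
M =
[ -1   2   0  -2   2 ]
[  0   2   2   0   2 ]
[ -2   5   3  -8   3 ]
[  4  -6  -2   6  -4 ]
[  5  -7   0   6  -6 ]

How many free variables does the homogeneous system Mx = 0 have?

1

Row reduce to echelon form.
R3 ← R3 − (2)·R1: [0, 1, 3, -4, -1]
R4 ← R4 + (4)·R1: [0, 2, -2, -2, 4]
R5 ← R5 + (5)·R1: [0, 3, 0, -4, 4]
R3 ← R3 − (1/2)·R2: [0, 0, 2, -4, -2]
R4 ← R4 − R2: [0, 0, -4, -2, 2]
R5 ← R5 − (3/2)·R2: [0, 0, -3, -4, 1]
R4 ← R4 + (2)·R3: [0, 0, 0, -10, -2]
R5 ← R5 + (3/2)·R3: [0, 0, 0, -10, -2]
R5 ← R5 − R4: [0, 0, 0, 0, 0]
4 nonzero rows, so rank(M) = 4.
M has 5 columns; by rank–nullity, nullity = 5 − 4 = 1.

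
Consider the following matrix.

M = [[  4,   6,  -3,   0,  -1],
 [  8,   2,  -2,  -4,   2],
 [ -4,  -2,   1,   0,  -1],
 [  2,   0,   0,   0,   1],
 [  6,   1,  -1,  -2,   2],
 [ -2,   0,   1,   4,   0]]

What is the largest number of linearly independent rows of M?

3

Row reduce to echelon form.
R2 ← R2 − (2)·R1: [0, -10, 4, -4, 4]
R3 ← R3 + R1: [0, 4, -2, 0, -2]
R4 ← R4 − (1/2)·R1: [0, -3, 3/2, 0, 3/2]
R5 ← R5 − (3/2)·R1: [0, -8, 7/2, -2, 7/2]
R6 ← R6 + (1/2)·R1: [0, 3, -1/2, 4, -1/2]
R3 ← R3 + (2/5)·R2: [0, 0, -2/5, -8/5, -2/5]
R4 ← R4 − (3/10)·R2: [0, 0, 3/10, 6/5, 3/10]
R5 ← R5 − (4/5)·R2: [0, 0, 3/10, 6/5, 3/10]
R6 ← R6 + (3/10)·R2: [0, 0, 7/10, 14/5, 7/10]
R4 ← R4 + (3/4)·R3: [0, 0, 0, 0, 0]
R5 ← R5 + (3/4)·R3: [0, 0, 0, 0, 0]
R6 ← R6 + (7/4)·R3: [0, 0, 0, 0, 0]
Echelon form has 3 nonzero rows, so rank(M) = 3.
The rank gives the maximum number of linearly independent rows: 3.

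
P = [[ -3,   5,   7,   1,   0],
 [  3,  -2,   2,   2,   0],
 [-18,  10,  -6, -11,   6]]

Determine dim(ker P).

Row reduce to echelon form.
R2 ← R2 + R1: [0, 3, 9, 3, 0]
R3 ← R3 − (6)·R1: [0, -20, -48, -17, 6]
R3 ← R3 + (20/3)·R2: [0, 0, 12, 3, 6]
3 nonzero rows, so rank(P) = 3.
P has 5 columns; by rank–nullity, nullity = 5 − 3 = 2.

2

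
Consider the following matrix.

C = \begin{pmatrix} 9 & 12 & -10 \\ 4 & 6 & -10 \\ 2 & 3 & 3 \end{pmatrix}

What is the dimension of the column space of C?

Row reduce to echelon form.
R2 ← R2 − (4/9)·R1: [0, 2/3, -50/9]
R3 ← R3 − (2/9)·R1: [0, 1/3, 47/9]
R3 ← R3 − (1/2)·R2: [0, 0, 8]
Echelon form has 3 nonzero rows, so rank(C) = 3.
The column space has dimension equal to the rank: 3.

3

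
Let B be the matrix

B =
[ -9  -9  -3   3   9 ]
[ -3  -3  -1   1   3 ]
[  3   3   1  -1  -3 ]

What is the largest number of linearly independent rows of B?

Row reduce to echelon form.
R2 ← R2 − (1/3)·R1: [0, 0, 0, 0, 0]
R3 ← R3 + (1/3)·R1: [0, 0, 0, 0, 0]
Echelon form has 1 nonzero row, so rank(B) = 1.
The rank gives the maximum number of linearly independent rows: 1.

1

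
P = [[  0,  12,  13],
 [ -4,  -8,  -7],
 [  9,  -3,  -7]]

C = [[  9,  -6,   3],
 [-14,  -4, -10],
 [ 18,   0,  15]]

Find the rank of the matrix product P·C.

2

First compute PC:
[[ 66, -48,  75],
 [-50,  56, -37],
 [ -3, -42, -48]]
Now row reduce the product.
R2 ← R2 + (25/33)·R1: [0, 216/11, 218/11]
R3 ← R3 + (1/22)·R1: [0, -486/11, -981/22]
R3 ← R3 + (9/4)·R2: [0, 0, 0]
2 nonzero rows, so rank(PC) = 2.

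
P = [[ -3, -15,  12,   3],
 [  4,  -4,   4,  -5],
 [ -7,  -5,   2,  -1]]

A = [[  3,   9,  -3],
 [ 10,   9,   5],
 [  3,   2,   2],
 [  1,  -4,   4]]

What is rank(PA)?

2

First compute PA:
[[-120, -150, -30],
 [-21,  28, -44],
 [-66, -100,  -4]]
Now row reduce the product.
R2 ← R2 − (7/40)·R1: [0, 217/4, -155/4]
R3 ← R3 − (11/20)·R1: [0, -35/2, 25/2]
R3 ← R3 + (10/31)·R2: [0, 0, 0]
2 nonzero rows, so rank(PA) = 2.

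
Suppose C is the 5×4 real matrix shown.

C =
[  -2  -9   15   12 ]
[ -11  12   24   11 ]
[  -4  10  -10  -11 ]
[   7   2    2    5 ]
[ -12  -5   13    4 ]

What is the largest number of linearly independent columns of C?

Row reduce to echelon form.
R2 ← R2 − (11/2)·R1: [0, 123/2, -117/2, -55]
R3 ← R3 − (2)·R1: [0, 28, -40, -35]
R4 ← R4 + (7/2)·R1: [0, -59/2, 109/2, 47]
R5 ← R5 − (6)·R1: [0, 49, -77, -68]
R3 ← R3 − (56/123)·R2: [0, 0, -548/41, -1225/123]
R4 ← R4 + (59/123)·R2: [0, 0, 1084/41, 2536/123]
R5 ← R5 − (98/123)·R2: [0, 0, -1246/41, -2974/123]
R4 ← R4 + (271/137)·R3: [0, 0, 0, 377/411]
R5 ← R5 − (623/274)·R3: [0, 0, 0, -1261/822]
R5 ← R5 + (97/58)·R4: [0, 0, 0, 0]
Echelon form has 4 nonzero rows, so rank(C) = 4.
The rank gives the maximum number of linearly independent columns: 4.

4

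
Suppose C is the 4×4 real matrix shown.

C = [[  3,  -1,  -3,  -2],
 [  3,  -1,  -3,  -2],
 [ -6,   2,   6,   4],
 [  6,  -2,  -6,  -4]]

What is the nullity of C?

Row reduce to echelon form.
R2 ← R2 − R1: [0, 0, 0, 0]
R3 ← R3 + (2)·R1: [0, 0, 0, 0]
R4 ← R4 − (2)·R1: [0, 0, 0, 0]
1 nonzero row, so rank(C) = 1.
C has 4 columns; by rank–nullity, nullity = 4 − 1 = 3.

3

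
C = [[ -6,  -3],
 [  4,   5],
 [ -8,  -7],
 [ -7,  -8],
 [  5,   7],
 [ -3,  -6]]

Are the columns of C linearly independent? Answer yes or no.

Row reduce C to echelon form.
R2 ← R2 + (2/3)·R1: [0, 3]
R3 ← R3 − (4/3)·R1: [0, -3]
R4 ← R4 − (7/6)·R1: [0, -9/2]
R5 ← R5 + (5/6)·R1: [0, 9/2]
R6 ← R6 − (1/2)·R1: [0, -9/2]
R3 ← R3 + R2: [0, 0]
R4 ← R4 + (3/2)·R2: [0, 0]
R5 ← R5 − (3/2)·R2: [0, 0]
R6 ← R6 + (3/2)·R2: [0, 0]
2 pivots among 2 columns.
Every column is a pivot column, so the columns are linearly independent.

yes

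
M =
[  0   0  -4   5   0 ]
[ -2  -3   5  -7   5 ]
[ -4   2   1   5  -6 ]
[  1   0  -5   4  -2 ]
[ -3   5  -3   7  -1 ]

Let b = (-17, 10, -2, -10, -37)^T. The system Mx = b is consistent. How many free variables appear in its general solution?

0

Row reduce the augmented matrix [M | b].
Swap R1 ↔ R2
R3 ← R3 − (2)·R1: [0, 8, -9, 19, -16, -22]
R4 ← R4 + (1/2)·R1: [0, -3/2, -5/2, 1/2, 1/2, -5]
R5 ← R5 − (3/2)·R1: [0, 19/2, -21/2, 35/2, -17/2, -52]
Swap R2 ↔ R3
R4 ← R4 + (3/16)·R2: [0, 0, -67/16, 65/16, -5/2, -73/8]
R5 ← R5 − (19/16)·R2: [0, 0, 3/16, -81/16, 21/2, -207/8]
R4 ← R4 − (67/64)·R3: [0, 0, 0, -75/64, -5/2, 555/64]
R5 ← R5 + (3/64)·R3: [0, 0, 0, -309/64, 21/2, -1707/64]
R5 ← R5 − (103/25)·R4: [0, 0, 0, 0, 104/5, -312/5]
The echelon form has 5 nonzero rows, and every pivot lies in the first 5 columns, so rank(M) = rank([M|b]) = 5.
The system is consistent.
Free variables = (unknowns) − (rank) = 5 − 5 = 0.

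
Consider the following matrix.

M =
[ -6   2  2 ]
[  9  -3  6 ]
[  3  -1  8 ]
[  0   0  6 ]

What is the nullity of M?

1

Row reduce to echelon form.
R2 ← R2 + (3/2)·R1: [0, 0, 9]
R3 ← R3 + (1/2)·R1: [0, 0, 9]
R3 ← R3 − R2: [0, 0, 0]
R4 ← R4 − (2/3)·R2: [0, 0, 0]
2 nonzero rows, so rank(M) = 2.
M has 3 columns; by rank–nullity, nullity = 3 − 2 = 1.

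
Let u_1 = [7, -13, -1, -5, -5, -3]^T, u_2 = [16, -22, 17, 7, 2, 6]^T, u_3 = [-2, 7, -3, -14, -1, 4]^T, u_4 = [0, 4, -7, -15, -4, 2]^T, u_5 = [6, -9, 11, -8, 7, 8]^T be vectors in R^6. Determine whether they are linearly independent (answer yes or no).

Form the matrix with these vectors as rows and row reduce.
R2 ← R2 − (16/7)·R1: [0, 54/7, 135/7, 129/7, 94/7, 90/7]
R3 ← R3 + (2/7)·R1: [0, 23/7, -23/7, -108/7, -17/7, 22/7]
R5 ← R5 − (6/7)·R1: [0, 15/7, 83/7, -26/7, 79/7, 74/7]
R3 ← R3 − (23/54)·R2: [0, 0, -23/2, -419/18, -220/27, -7/3]
R4 ← R4 − (14/27)·R2: [0, 0, -17, -221/9, -296/27, -14/3]
R5 ← R5 − (5/18)·R2: [0, 0, 13/2, -53/6, 68/9, 7]
R4 ← R4 − (34/23)·R3: [0, 0, 0, 680/69, 224/207, -28/23]
R5 ← R5 + (13/23)·R3: [0, 0, 0, -4552/207, 1832/621, 392/69]
R5 ← R5 + (569/255)·R4: [0, 0, 0, 0, 456/85, 252/85]
5 nonzero rows, so the 5 vectors span a space of dimension 5.
Since 5 = 5, the vectors are linearly independent.

yes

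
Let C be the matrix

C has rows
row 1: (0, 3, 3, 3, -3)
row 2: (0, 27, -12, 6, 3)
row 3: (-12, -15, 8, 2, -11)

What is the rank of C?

3

Row reduce to echelon form.
Swap R1 ↔ R3
R3 ← R3 − (1/9)·R2: [0, 0, 13/3, 7/3, -10/3]
Echelon form has 3 nonzero rows, so rank(C) = 3.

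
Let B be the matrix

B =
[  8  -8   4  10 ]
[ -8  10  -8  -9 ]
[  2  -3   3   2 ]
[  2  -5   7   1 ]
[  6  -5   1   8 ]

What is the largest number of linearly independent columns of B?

2

Row reduce to echelon form.
R2 ← R2 + R1: [0, 2, -4, 1]
R3 ← R3 − (1/4)·R1: [0, -1, 2, -1/2]
R4 ← R4 − (1/4)·R1: [0, -3, 6, -3/2]
R5 ← R5 − (3/4)·R1: [0, 1, -2, 1/2]
R3 ← R3 + (1/2)·R2: [0, 0, 0, 0]
R4 ← R4 + (3/2)·R2: [0, 0, 0, 0]
R5 ← R5 − (1/2)·R2: [0, 0, 0, 0]
Echelon form has 2 nonzero rows, so rank(B) = 2.
The rank gives the maximum number of linearly independent columns: 2.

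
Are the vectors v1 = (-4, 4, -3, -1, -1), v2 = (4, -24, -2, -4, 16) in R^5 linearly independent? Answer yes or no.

yes

Form the matrix with these vectors as rows and row reduce.
R2 ← R2 + R1: [0, -20, -5, -5, 15]
2 nonzero rows, so the 2 vectors span a space of dimension 2.
Since 2 = 2, the vectors are linearly independent.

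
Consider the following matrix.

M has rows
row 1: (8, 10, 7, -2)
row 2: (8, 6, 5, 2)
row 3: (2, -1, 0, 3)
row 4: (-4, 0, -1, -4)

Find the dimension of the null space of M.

2

Row reduce to echelon form.
R2 ← R2 − R1: [0, -4, -2, 4]
R3 ← R3 − (1/4)·R1: [0, -7/2, -7/4, 7/2]
R4 ← R4 + (1/2)·R1: [0, 5, 5/2, -5]
R3 ← R3 − (7/8)·R2: [0, 0, 0, 0]
R4 ← R4 + (5/4)·R2: [0, 0, 0, 0]
2 nonzero rows, so rank(M) = 2.
M has 4 columns; by rank–nullity, nullity = 4 − 2 = 2.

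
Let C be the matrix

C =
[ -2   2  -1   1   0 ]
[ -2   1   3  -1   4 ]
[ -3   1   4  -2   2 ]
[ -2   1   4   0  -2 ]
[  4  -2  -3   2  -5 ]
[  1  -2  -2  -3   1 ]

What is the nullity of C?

1

Row reduce to echelon form.
R2 ← R2 − R1: [0, -1, 4, -2, 4]
R3 ← R3 − (3/2)·R1: [0, -2, 11/2, -7/2, 2]
R4 ← R4 − R1: [0, -1, 5, -1, -2]
R5 ← R5 + (2)·R1: [0, 2, -5, 4, -5]
R6 ← R6 + (1/2)·R1: [0, -1, -5/2, -5/2, 1]
R3 ← R3 − (2)·R2: [0, 0, -5/2, 1/2, -6]
R4 ← R4 − R2: [0, 0, 1, 1, -6]
R5 ← R5 + (2)·R2: [0, 0, 3, 0, 3]
R6 ← R6 − R2: [0, 0, -13/2, -1/2, -3]
R4 ← R4 + (2/5)·R3: [0, 0, 0, 6/5, -42/5]
R5 ← R5 + (6/5)·R3: [0, 0, 0, 3/5, -21/5]
R6 ← R6 − (13/5)·R3: [0, 0, 0, -9/5, 63/5]
R5 ← R5 − (1/2)·R4: [0, 0, 0, 0, 0]
R6 ← R6 + (3/2)·R4: [0, 0, 0, 0, 0]
4 nonzero rows, so rank(C) = 4.
C has 5 columns; by rank–nullity, nullity = 5 − 4 = 1.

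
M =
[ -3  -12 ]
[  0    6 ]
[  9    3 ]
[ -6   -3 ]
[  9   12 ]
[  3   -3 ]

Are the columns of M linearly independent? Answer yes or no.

Row reduce M to echelon form.
R3 ← R3 + (3)·R1: [0, -33]
R4 ← R4 − (2)·R1: [0, 21]
R5 ← R5 + (3)·R1: [0, -24]
R6 ← R6 + R1: [0, -15]
R3 ← R3 + (11/2)·R2: [0, 0]
R4 ← R4 − (7/2)·R2: [0, 0]
R5 ← R5 + (4)·R2: [0, 0]
R6 ← R6 + (5/2)·R2: [0, 0]
2 pivots among 2 columns.
Every column is a pivot column, so the columns are linearly independent.

yes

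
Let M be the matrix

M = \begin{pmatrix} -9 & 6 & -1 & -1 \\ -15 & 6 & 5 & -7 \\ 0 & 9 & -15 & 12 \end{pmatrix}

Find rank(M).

Row reduce to echelon form.
R2 ← R2 − (5/3)·R1: [0, -4, 20/3, -16/3]
R3 ← R3 + (9/4)·R2: [0, 0, 0, 0]
Echelon form has 2 nonzero rows, so rank(M) = 2.

2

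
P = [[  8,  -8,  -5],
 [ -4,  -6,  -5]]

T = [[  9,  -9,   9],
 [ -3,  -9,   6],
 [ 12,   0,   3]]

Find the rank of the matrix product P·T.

First compute PT:
[[ 36,   0,   9],
 [-78,  90, -87]]
Now row reduce the product.
R2 ← R2 + (13/6)·R1: [0, 90, -135/2]
2 nonzero rows, so rank(PT) = 2.

2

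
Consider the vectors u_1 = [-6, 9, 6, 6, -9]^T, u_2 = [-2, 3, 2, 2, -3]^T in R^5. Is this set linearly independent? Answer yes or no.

Form the matrix with these vectors as rows and row reduce.
R2 ← R2 − (1/3)·R1: [0, 0, 0, 0, 0]
1 nonzero row, so the 2 vectors span a space of dimension 1.
Since 1 < 2, the vectors are linearly dependent.

no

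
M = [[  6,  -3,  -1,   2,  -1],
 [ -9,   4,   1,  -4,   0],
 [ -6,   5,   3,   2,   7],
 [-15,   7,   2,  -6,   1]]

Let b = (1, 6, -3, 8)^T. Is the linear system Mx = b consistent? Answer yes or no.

no

Row reduce the augmented matrix [M | b].
R2 ← R2 + (3/2)·R1: [0, -1/2, -1/2, -1, -3/2, 15/2]
R3 ← R3 + R1: [0, 2, 2, 4, 6, -2]
R4 ← R4 + (5/2)·R1: [0, -1/2, -1/2, -1, -3/2, 21/2]
R3 ← R3 + (4)·R2: [0, 0, 0, 0, 0, 28]
R4 ← R4 − R2: [0, 0, 0, 0, 0, 3]
R4 ← R4 − (3/28)·R3: [0, 0, 0, 0, 0, 0]
The echelon form has 3 nonzero rows; the last pivot sits in the augmented column, so rank(M) = 2 but rank([M|b]) = 3.
Since the ranks differ, the system is inconsistent.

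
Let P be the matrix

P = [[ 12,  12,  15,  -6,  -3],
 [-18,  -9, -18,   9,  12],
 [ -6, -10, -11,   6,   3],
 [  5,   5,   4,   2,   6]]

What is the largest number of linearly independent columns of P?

Row reduce to echelon form.
R2 ← R2 + (3/2)·R1: [0, 9, 9/2, 0, 15/2]
R3 ← R3 + (1/2)·R1: [0, -4, -7/2, 3, 3/2]
R4 ← R4 − (5/12)·R1: [0, 0, -9/4, 9/2, 29/4]
R3 ← R3 + (4/9)·R2: [0, 0, -3/2, 3, 29/6]
R4 ← R4 − (3/2)·R3: [0, 0, 0, 0, 0]
Echelon form has 3 nonzero rows, so rank(P) = 3.
The rank gives the maximum number of linearly independent columns: 3.

3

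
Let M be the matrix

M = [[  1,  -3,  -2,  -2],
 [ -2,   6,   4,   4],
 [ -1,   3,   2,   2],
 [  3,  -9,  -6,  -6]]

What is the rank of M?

1

Row reduce to echelon form.
R2 ← R2 + (2)·R1: [0, 0, 0, 0]
R3 ← R3 + R1: [0, 0, 0, 0]
R4 ← R4 − (3)·R1: [0, 0, 0, 0]
Echelon form has 1 nonzero row, so rank(M) = 1.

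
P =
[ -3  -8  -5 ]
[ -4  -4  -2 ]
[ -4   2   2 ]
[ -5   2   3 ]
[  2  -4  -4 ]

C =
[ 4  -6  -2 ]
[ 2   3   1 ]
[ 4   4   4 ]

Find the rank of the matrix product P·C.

First compute PC:
[[-48, -26, -22],
 [-32,   4,  -4],
 [ -4,  38,  18],
 [ -4,  48,  24],
 [-16, -40, -24]]
Now row reduce the product.
R2 ← R2 − (2/3)·R1: [0, 64/3, 32/3]
R3 ← R3 − (1/12)·R1: [0, 241/6, 119/6]
R4 ← R4 − (1/12)·R1: [0, 301/6, 155/6]
R5 ← R5 − (1/3)·R1: [0, -94/3, -50/3]
R3 ← R3 − (241/128)·R2: [0, 0, -1/4]
R4 ← R4 − (301/128)·R2: [0, 0, 3/4]
R5 ← R5 + (47/32)·R2: [0, 0, -1]
R4 ← R4 + (3)·R3: [0, 0, 0]
R5 ← R5 − (4)·R3: [0, 0, 0]
3 nonzero rows, so rank(PC) = 3.

3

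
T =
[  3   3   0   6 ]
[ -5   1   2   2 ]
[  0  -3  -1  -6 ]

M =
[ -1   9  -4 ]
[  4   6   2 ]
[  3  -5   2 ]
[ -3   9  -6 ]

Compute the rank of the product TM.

2

First compute TM:
[[ -9,  99, -42],
 [  9, -31,  14],
 [  3, -67,  28]]
Now row reduce the product.
R2 ← R2 + R1: [0, 68, -28]
R3 ← R3 + (1/3)·R1: [0, -34, 14]
R3 ← R3 + (1/2)·R2: [0, 0, 0]
2 nonzero rows, so rank(TM) = 2.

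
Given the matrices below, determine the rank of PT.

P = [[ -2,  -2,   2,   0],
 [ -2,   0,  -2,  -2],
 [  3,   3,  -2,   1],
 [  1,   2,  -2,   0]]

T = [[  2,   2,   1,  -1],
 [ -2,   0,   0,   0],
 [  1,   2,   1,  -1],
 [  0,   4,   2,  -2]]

First compute PT:
[[  2,   0,   0,   0],
 [ -6, -16,  -8,   8],
 [ -2,   6,   3,  -3],
 [ -4,  -2,  -1,   1]]
Now row reduce the product.
R2 ← R2 + (3)·R1: [0, -16, -8, 8]
R3 ← R3 + R1: [0, 6, 3, -3]
R4 ← R4 + (2)·R1: [0, -2, -1, 1]
R3 ← R3 + (3/8)·R2: [0, 0, 0, 0]
R4 ← R4 − (1/8)·R2: [0, 0, 0, 0]
2 nonzero rows, so rank(PT) = 2.

2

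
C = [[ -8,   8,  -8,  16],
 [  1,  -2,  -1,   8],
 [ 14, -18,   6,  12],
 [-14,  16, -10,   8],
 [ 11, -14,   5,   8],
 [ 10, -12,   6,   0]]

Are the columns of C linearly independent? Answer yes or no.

Row reduce C to echelon form.
R2 ← R2 + (1/8)·R1: [0, -1, -2, 10]
R3 ← R3 + (7/4)·R1: [0, -4, -8, 40]
R4 ← R4 − (7/4)·R1: [0, 2, 4, -20]
R5 ← R5 + (11/8)·R1: [0, -3, -6, 30]
R6 ← R6 + (5/4)·R1: [0, -2, -4, 20]
R3 ← R3 − (4)·R2: [0, 0, 0, 0]
R4 ← R4 + (2)·R2: [0, 0, 0, 0]
R5 ← R5 − (3)·R2: [0, 0, 0, 0]
R6 ← R6 − (2)·R2: [0, 0, 0, 0]
2 pivots among 4 columns.
Only 2 < 4 pivot columns, so the columns are linearly dependent.

no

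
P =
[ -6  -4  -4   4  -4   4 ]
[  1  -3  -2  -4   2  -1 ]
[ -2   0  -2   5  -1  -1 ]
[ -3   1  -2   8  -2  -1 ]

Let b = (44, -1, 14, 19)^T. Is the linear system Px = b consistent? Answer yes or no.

Row reduce the augmented matrix [P | b].
R2 ← R2 + (1/6)·R1: [0, -11/3, -8/3, -10/3, 4/3, -1/3, 19/3]
R3 ← R3 − (1/3)·R1: [0, 4/3, -2/3, 11/3, 1/3, -7/3, -2/3]
R4 ← R4 − (1/2)·R1: [0, 3, 0, 6, 0, -3, -3]
R3 ← R3 + (4/11)·R2: [0, 0, -18/11, 27/11, 9/11, -27/11, 18/11]
R4 ← R4 + (9/11)·R2: [0, 0, -24/11, 36/11, 12/11, -36/11, 24/11]
R4 ← R4 − (4/3)·R3: [0, 0, 0, 0, 0, 0, 0]
The echelon form has 3 nonzero rows, and every pivot lies in the first 6 columns, so rank(P) = rank([P|b]) = 3.
The system is consistent.

yes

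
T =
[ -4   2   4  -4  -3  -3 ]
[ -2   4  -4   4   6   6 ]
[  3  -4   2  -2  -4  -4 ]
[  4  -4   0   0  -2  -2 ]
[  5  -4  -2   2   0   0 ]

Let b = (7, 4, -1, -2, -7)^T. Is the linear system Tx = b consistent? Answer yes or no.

Row reduce the augmented matrix [T | b].
R2 ← R2 − (1/2)·R1: [0, 3, -6, 6, 15/2, 15/2, 1/2]
R3 ← R3 + (3/4)·R1: [0, -5/2, 5, -5, -25/4, -25/4, 17/4]
R4 ← R4 + R1: [0, -2, 4, -4, -5, -5, 5]
R5 ← R5 + (5/4)·R1: [0, -3/2, 3, -3, -15/4, -15/4, 7/4]
R3 ← R3 + (5/6)·R2: [0, 0, 0, 0, 0, 0, 14/3]
R4 ← R4 + (2/3)·R2: [0, 0, 0, 0, 0, 0, 16/3]
R5 ← R5 + (1/2)·R2: [0, 0, 0, 0, 0, 0, 2]
R4 ← R4 − (8/7)·R3: [0, 0, 0, 0, 0, 0, 0]
R5 ← R5 − (3/7)·R3: [0, 0, 0, 0, 0, 0, 0]
The echelon form has 3 nonzero rows; the last pivot sits in the augmented column, so rank(T) = 2 but rank([T|b]) = 3.
Since the ranks differ, the system is inconsistent.

no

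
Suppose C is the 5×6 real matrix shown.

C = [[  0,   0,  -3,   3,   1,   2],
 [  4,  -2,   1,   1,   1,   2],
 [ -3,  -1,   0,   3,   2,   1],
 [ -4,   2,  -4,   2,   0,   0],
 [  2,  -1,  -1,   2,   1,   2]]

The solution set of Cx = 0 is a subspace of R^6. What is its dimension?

Row reduce to echelon form.
Swap R1 ↔ R2
R3 ← R3 + (3/4)·R1: [0, -5/2, 3/4, 15/4, 11/4, 5/2]
R4 ← R4 + R1: [0, 0, -3, 3, 1, 2]
R5 ← R5 − (1/2)·R1: [0, 0, -3/2, 3/2, 1/2, 1]
Swap R2 ↔ R3
R4 ← R4 − R3: [0, 0, 0, 0, 0, 0]
R5 ← R5 − (1/2)·R3: [0, 0, 0, 0, 0, 0]
3 nonzero rows, so rank(C) = 3.
C has 6 columns; by rank–nullity, nullity = 6 − 3 = 3.

3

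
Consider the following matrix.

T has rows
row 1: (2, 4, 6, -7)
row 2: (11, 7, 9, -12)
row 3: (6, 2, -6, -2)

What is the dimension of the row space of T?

Row reduce to echelon form.
R2 ← R2 − (11/2)·R1: [0, -15, -24, 53/2]
R3 ← R3 − (3)·R1: [0, -10, -24, 19]
R3 ← R3 − (2/3)·R2: [0, 0, -8, 4/3]
Echelon form has 3 nonzero rows, so rank(T) = 3.
The row space has dimension equal to the rank: 3.

3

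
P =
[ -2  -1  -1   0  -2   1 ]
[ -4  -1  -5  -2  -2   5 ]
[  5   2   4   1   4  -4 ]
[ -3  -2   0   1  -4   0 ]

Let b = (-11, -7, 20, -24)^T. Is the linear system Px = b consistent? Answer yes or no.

Row reduce the augmented matrix [P | b].
R2 ← R2 − (2)·R1: [0, 1, -3, -2, 2, 3, 15]
R3 ← R3 + (5/2)·R1: [0, -1/2, 3/2, 1, -1, -3/2, -15/2]
R4 ← R4 − (3/2)·R1: [0, -1/2, 3/2, 1, -1, -3/2, -15/2]
R3 ← R3 + (1/2)·R2: [0, 0, 0, 0, 0, 0, 0]
R4 ← R4 + (1/2)·R2: [0, 0, 0, 0, 0, 0, 0]
The echelon form has 2 nonzero rows, and every pivot lies in the first 6 columns, so rank(P) = rank([P|b]) = 2.
The system is consistent.

yes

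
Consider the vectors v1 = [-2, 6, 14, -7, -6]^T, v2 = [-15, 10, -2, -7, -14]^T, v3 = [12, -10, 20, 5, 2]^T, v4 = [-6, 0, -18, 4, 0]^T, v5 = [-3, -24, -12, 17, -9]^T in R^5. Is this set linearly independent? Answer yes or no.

Form the matrix with these vectors as rows and row reduce.
R2 ← R2 − (15/2)·R1: [0, -35, -107, 91/2, 31]
R3 ← R3 + (6)·R1: [0, 26, 104, -37, -34]
R4 ← R4 − (3)·R1: [0, -18, -60, 25, 18]
R5 ← R5 − (3/2)·R1: [0, -33, -33, 55/2, 0]
R3 ← R3 + (26/35)·R2: [0, 0, 858/35, -16/5, -384/35]
R4 ← R4 − (18/35)·R2: [0, 0, -174/35, 8/5, 72/35]
R5 ← R5 − (33/35)·R2: [0, 0, 2376/35, -77/5, -1023/35]
R4 ← R4 + (29/143)·R3: [0, 0, 0, 136/143, -24/143]
R5 ← R5 − (36/13)·R3: [0, 0, 0, -85/13, 15/13]
R5 ← R5 + (55/8)·R4: [0, 0, 0, 0, 0]
4 nonzero rows, so the 5 vectors span a space of dimension 4.
Since 4 < 5, the vectors are linearly dependent.

no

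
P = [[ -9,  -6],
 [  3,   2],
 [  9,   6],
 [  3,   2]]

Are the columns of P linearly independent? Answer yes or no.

Row reduce P to echelon form.
R2 ← R2 + (1/3)·R1: [0, 0]
R3 ← R3 + R1: [0, 0]
R4 ← R4 + (1/3)·R1: [0, 0]
1 pivot among 2 columns.
Only 1 < 2 pivot columns, so the columns are linearly dependent.

no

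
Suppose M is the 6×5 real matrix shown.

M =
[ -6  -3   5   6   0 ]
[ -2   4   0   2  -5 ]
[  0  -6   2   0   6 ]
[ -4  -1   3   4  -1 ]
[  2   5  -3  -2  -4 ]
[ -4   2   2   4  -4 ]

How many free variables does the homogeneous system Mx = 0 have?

Row reduce to echelon form.
R2 ← R2 − (1/3)·R1: [0, 5, -5/3, 0, -5]
R4 ← R4 − (2/3)·R1: [0, 1, -1/3, 0, -1]
R5 ← R5 + (1/3)·R1: [0, 4, -4/3, 0, -4]
R6 ← R6 − (2/3)·R1: [0, 4, -4/3, 0, -4]
R3 ← R3 + (6/5)·R2: [0, 0, 0, 0, 0]
R4 ← R4 − (1/5)·R2: [0, 0, 0, 0, 0]
R5 ← R5 − (4/5)·R2: [0, 0, 0, 0, 0]
R6 ← R6 − (4/5)·R2: [0, 0, 0, 0, 0]
2 nonzero rows, so rank(M) = 2.
M has 5 columns; by rank–nullity, nullity = 5 − 2 = 3.

3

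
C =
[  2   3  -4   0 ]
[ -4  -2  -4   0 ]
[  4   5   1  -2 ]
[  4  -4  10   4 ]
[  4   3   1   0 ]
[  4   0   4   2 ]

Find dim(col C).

Row reduce to echelon form.
R2 ← R2 + (2)·R1: [0, 4, -12, 0]
R3 ← R3 − (2)·R1: [0, -1, 9, -2]
R4 ← R4 − (2)·R1: [0, -10, 18, 4]
R5 ← R5 − (2)·R1: [0, -3, 9, 0]
R6 ← R6 − (2)·R1: [0, -6, 12, 2]
R3 ← R3 + (1/4)·R2: [0, 0, 6, -2]
R4 ← R4 + (5/2)·R2: [0, 0, -12, 4]
R5 ← R5 + (3/4)·R2: [0, 0, 0, 0]
R6 ← R6 + (3/2)·R2: [0, 0, -6, 2]
R4 ← R4 + (2)·R3: [0, 0, 0, 0]
R6 ← R6 + R3: [0, 0, 0, 0]
Echelon form has 3 nonzero rows, so rank(C) = 3.
The column space has dimension equal to the rank: 3.

3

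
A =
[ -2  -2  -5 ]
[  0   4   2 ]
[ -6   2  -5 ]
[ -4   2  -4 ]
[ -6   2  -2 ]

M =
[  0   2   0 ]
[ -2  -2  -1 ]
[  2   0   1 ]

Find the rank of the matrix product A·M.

2

First compute AM:
[[ -6,   0,  -3],
 [ -4,  -8,  -2],
 [-14, -16,  -7],
 [-12, -12,  -6],
 [ -8, -16,  -4]]
Now row reduce the product.
R2 ← R2 − (2/3)·R1: [0, -8, 0]
R3 ← R3 − (7/3)·R1: [0, -16, 0]
R4 ← R4 − (2)·R1: [0, -12, 0]
R5 ← R5 − (4/3)·R1: [0, -16, 0]
R3 ← R3 − (2)·R2: [0, 0, 0]
R4 ← R4 − (3/2)·R2: [0, 0, 0]
R5 ← R5 − (2)·R2: [0, 0, 0]
2 nonzero rows, so rank(AM) = 2.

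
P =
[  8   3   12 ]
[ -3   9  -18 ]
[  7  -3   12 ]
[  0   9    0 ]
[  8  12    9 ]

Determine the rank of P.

3

Row reduce to echelon form.
R2 ← R2 + (3/8)·R1: [0, 81/8, -27/2]
R3 ← R3 − (7/8)·R1: [0, -45/8, 3/2]
R5 ← R5 − R1: [0, 9, -3]
R3 ← R3 + (5/9)·R2: [0, 0, -6]
R4 ← R4 − (8/9)·R2: [0, 0, 12]
R5 ← R5 − (8/9)·R2: [0, 0, 9]
R4 ← R4 + (2)·R3: [0, 0, 0]
R5 ← R5 + (3/2)·R3: [0, 0, 0]
Echelon form has 3 nonzero rows, so rank(P) = 3.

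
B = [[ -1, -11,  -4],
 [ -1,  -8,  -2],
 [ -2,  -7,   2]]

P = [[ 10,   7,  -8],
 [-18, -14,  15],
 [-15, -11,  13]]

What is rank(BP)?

First compute BP:
[[248, 191, -209],
 [164, 127, -138],
 [ 76,  62, -63]]
Now row reduce the product.
R2 ← R2 − (41/62)·R1: [0, 43/62, 13/62]
R3 ← R3 − (19/62)·R1: [0, 215/62, 65/62]
R3 ← R3 − (5)·R2: [0, 0, 0]
2 nonzero rows, so rank(BP) = 2.

2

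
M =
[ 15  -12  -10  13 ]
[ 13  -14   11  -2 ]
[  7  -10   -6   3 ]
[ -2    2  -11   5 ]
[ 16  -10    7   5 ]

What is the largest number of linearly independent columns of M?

Row reduce to echelon form.
R2 ← R2 − (13/15)·R1: [0, -18/5, 59/3, -199/15]
R3 ← R3 − (7/15)·R1: [0, -22/5, -4/3, -46/15]
R4 ← R4 + (2/15)·R1: [0, 2/5, -37/3, 101/15]
R5 ← R5 − (16/15)·R1: [0, 14/5, 53/3, -133/15]
R3 ← R3 − (11/9)·R2: [0, 0, -685/27, 355/27]
R4 ← R4 + (1/9)·R2: [0, 0, -274/27, 142/27]
R5 ← R5 + (7/9)·R2: [0, 0, 890/27, -518/27]
R4 ← R4 − (2/5)·R3: [0, 0, 0, 0]
R5 ← R5 + (178/137)·R3: [0, 0, 0, -288/137]
Swap R4 ↔ R5
Echelon form has 4 nonzero rows, so rank(M) = 4.
The rank gives the maximum number of linearly independent columns: 4.

4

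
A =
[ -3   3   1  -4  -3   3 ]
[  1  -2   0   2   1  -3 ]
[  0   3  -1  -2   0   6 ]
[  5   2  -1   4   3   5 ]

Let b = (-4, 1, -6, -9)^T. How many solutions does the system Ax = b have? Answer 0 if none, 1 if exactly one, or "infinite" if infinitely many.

Row reduce the augmented matrix [A | b].
R2 ← R2 + (1/3)·R1: [0, -1, 1/3, 2/3, 0, -2, -1/3]
R4 ← R4 + (5/3)·R1: [0, 7, 2/3, -8/3, -2, 10, -47/3]
R3 ← R3 + (3)·R2: [0, 0, 0, 0, 0, 0, -7]
R4 ← R4 + (7)·R2: [0, 0, 3, 2, -2, -4, -18]
Swap R3 ↔ R4
The echelon form has 4 nonzero rows; the last pivot sits in the augmented column, so rank(A) = 3 but rank([A|b]) = 4.
Since the ranks differ, the system is inconsistent.
It has no solutions.

0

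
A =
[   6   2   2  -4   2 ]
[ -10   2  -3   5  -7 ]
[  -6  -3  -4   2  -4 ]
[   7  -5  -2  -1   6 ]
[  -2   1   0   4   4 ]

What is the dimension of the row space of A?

Row reduce to echelon form.
R2 ← R2 + (5/3)·R1: [0, 16/3, 1/3, -5/3, -11/3]
R3 ← R3 + R1: [0, -1, -2, -2, -2]
R4 ← R4 − (7/6)·R1: [0, -22/3, -13/3, 11/3, 11/3]
R5 ← R5 + (1/3)·R1: [0, 5/3, 2/3, 8/3, 14/3]
R3 ← R3 + (3/16)·R2: [0, 0, -31/16, -37/16, -43/16]
R4 ← R4 + (11/8)·R2: [0, 0, -31/8, 11/8, -11/8]
R5 ← R5 − (5/16)·R2: [0, 0, 9/16, 51/16, 93/16]
R4 ← R4 − (2)·R3: [0, 0, 0, 6, 4]
R5 ← R5 + (9/31)·R3: [0, 0, 0, 78/31, 156/31]
R5 ← R5 − (13/31)·R4: [0, 0, 0, 0, 104/31]
Echelon form has 5 nonzero rows, so rank(A) = 5.
The row space has dimension equal to the rank: 5.

5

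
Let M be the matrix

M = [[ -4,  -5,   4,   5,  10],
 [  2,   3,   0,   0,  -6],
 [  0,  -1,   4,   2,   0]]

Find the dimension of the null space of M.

Row reduce to echelon form.
R2 ← R2 + (1/2)·R1: [0, 1/2, 2, 5/2, -1]
R3 ← R3 + (2)·R2: [0, 0, 8, 7, -2]
3 nonzero rows, so rank(M) = 3.
M has 5 columns; by rank–nullity, nullity = 5 − 3 = 2.

2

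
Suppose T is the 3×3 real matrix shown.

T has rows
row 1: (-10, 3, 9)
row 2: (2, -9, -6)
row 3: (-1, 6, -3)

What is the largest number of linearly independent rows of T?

Row reduce to echelon form.
R2 ← R2 + (1/5)·R1: [0, -42/5, -21/5]
R3 ← R3 − (1/10)·R1: [0, 57/10, -39/10]
R3 ← R3 + (19/28)·R2: [0, 0, -27/4]
Echelon form has 3 nonzero rows, so rank(T) = 3.
The rank gives the maximum number of linearly independent rows: 3.

3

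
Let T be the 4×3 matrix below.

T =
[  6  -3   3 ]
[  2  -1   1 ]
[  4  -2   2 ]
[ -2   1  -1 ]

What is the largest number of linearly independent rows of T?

1

Row reduce to echelon form.
R2 ← R2 − (1/3)·R1: [0, 0, 0]
R3 ← R3 − (2/3)·R1: [0, 0, 0]
R4 ← R4 + (1/3)·R1: [0, 0, 0]
Echelon form has 1 nonzero row, so rank(T) = 1.
The rank gives the maximum number of linearly independent rows: 1.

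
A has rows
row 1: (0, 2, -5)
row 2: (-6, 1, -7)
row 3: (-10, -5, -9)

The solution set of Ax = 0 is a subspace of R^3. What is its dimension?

Row reduce to echelon form.
Swap R1 ↔ R2
R3 ← R3 − (5/3)·R1: [0, -20/3, 8/3]
R3 ← R3 + (10/3)·R2: [0, 0, -14]
3 nonzero rows, so rank(A) = 3.
A has 3 columns; by rank–nullity, nullity = 3 − 3 = 0.

0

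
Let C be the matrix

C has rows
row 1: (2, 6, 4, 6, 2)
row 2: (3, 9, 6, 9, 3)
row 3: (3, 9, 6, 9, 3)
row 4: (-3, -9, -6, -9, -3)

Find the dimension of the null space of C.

4

Row reduce to echelon form.
R2 ← R2 − (3/2)·R1: [0, 0, 0, 0, 0]
R3 ← R3 − (3/2)·R1: [0, 0, 0, 0, 0]
R4 ← R4 + (3/2)·R1: [0, 0, 0, 0, 0]
1 nonzero row, so rank(C) = 1.
C has 5 columns; by rank–nullity, nullity = 5 − 1 = 4.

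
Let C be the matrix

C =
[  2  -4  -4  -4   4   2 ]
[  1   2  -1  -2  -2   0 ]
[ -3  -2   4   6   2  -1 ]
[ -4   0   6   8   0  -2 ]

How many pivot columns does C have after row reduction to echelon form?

2

Row reduce to echelon form.
R2 ← R2 − (1/2)·R1: [0, 4, 1, 0, -4, -1]
R3 ← R3 + (3/2)·R1: [0, -8, -2, 0, 8, 2]
R4 ← R4 + (2)·R1: [0, -8, -2, 0, 8, 2]
R3 ← R3 + (2)·R2: [0, 0, 0, 0, 0, 0]
R4 ← R4 + (2)·R2: [0, 0, 0, 0, 0, 0]
Echelon form has 2 nonzero rows, so rank(C) = 2.
Each nonzero row contributes one pivot column: 2 pivot columns.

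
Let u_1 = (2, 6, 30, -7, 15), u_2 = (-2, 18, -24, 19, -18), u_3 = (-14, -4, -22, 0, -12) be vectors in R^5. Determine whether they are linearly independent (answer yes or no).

yes

Form the matrix with these vectors as rows and row reduce.
R2 ← R2 + R1: [0, 24, 6, 12, -3]
R3 ← R3 + (7)·R1: [0, 38, 188, -49, 93]
R3 ← R3 − (19/12)·R2: [0, 0, 357/2, -68, 391/4]
3 nonzero rows, so the 3 vectors span a space of dimension 3.
Since 3 = 3, the vectors are linearly independent.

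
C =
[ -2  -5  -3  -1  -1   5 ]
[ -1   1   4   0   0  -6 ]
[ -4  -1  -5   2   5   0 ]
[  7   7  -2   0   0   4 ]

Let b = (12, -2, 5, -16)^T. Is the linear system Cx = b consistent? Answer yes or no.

Row reduce the augmented matrix [C | b].
R2 ← R2 − (1/2)·R1: [0, 7/2, 11/2, 1/2, 1/2, -17/2, -8]
R3 ← R3 − (2)·R1: [0, 9, 1, 4, 7, -10, -19]
R4 ← R4 + (7/2)·R1: [0, -21/2, -25/2, -7/2, -7/2, 43/2, 26]
R3 ← R3 − (18/7)·R2: [0, 0, -92/7, 19/7, 40/7, 83/7, 11/7]
R4 ← R4 + (3)·R2: [0, 0, 4, -2, -2, -4, 2]
R4 ← R4 + (7/23)·R3: [0, 0, 0, -27/23, -6/23, -9/23, 57/23]
The echelon form has 4 nonzero rows, and every pivot lies in the first 6 columns, so rank(C) = rank([C|b]) = 4.
The system is consistent.

yes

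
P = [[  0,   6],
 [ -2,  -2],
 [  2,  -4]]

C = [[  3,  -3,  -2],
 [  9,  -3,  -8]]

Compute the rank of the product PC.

First compute PC:
[[ 54, -18, -48],
 [-24,  12,  20],
 [-30,   6,  28]]
Now row reduce the product.
R2 ← R2 + (4/9)·R1: [0, 4, -4/3]
R3 ← R3 + (5/9)·R1: [0, -4, 4/3]
R3 ← R3 + R2: [0, 0, 0]
2 nonzero rows, so rank(PC) = 2.

2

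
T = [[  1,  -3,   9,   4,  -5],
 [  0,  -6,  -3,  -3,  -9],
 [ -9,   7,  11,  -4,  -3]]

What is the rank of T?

Row reduce to echelon form.
R3 ← R3 + (9)·R1: [0, -20, 92, 32, -48]
R3 ← R3 − (10/3)·R2: [0, 0, 102, 42, -18]
Echelon form has 3 nonzero rows, so rank(T) = 3.

3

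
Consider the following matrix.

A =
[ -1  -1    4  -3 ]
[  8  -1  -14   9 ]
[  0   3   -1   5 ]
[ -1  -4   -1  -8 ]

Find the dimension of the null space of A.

Row reduce to echelon form.
R2 ← R2 + (8)·R1: [0, -9, 18, -15]
R4 ← R4 − R1: [0, -3, -5, -5]
R3 ← R3 + (1/3)·R2: [0, 0, 5, 0]
R4 ← R4 − (1/3)·R2: [0, 0, -11, 0]
R4 ← R4 + (11/5)·R3: [0, 0, 0, 0]
3 nonzero rows, so rank(A) = 3.
A has 4 columns; by rank–nullity, nullity = 4 − 3 = 1.

1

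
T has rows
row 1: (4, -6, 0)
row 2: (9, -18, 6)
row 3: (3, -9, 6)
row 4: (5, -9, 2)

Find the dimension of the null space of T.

Row reduce to echelon form.
R2 ← R2 − (9/4)·R1: [0, -9/2, 6]
R3 ← R3 − (3/4)·R1: [0, -9/2, 6]
R4 ← R4 − (5/4)·R1: [0, -3/2, 2]
R3 ← R3 − R2: [0, 0, 0]
R4 ← R4 − (1/3)·R2: [0, 0, 0]
2 nonzero rows, so rank(T) = 2.
T has 3 columns; by rank–nullity, nullity = 3 − 2 = 1.

1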